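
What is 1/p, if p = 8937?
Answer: 1/8937 ≈ 0.00011189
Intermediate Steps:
1/p = 1/8937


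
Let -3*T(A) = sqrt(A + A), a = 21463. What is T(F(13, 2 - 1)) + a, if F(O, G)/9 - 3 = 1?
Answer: 21463 - 2*sqrt(2) ≈ 21460.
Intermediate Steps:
F(O, G) = 36 (F(O, G) = 27 + 9*1 = 27 + 9 = 36)
T(A) = -sqrt(2)*sqrt(A)/3 (T(A) = -sqrt(A + A)/3 = -sqrt(2)*sqrt(A)/3)
T(F(13, 2 - 1)) + a = -sqrt(2)*sqrt(36)/3 + 21463 = -1/3*sqrt(2)*6 + 21463 = -2*sqrt(2) + 21463 = 21463 - 2*sqrt(2)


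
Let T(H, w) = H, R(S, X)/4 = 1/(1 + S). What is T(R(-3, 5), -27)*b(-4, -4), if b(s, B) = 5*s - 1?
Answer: 42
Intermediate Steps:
R(S, X) = 4/(1 + S)
b(s, B) = -1 + 5*s
T(R(-3, 5), -27)*b(-4, -4) = (4/(1 - 3))*(-1 + 5*(-4)) = (4/(-2))*(-1 - 20) = (4*(-1/2))*(-21) = -2*(-21) = 42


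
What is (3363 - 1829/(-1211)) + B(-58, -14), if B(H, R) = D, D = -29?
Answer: 4039303/1211 ≈ 3335.5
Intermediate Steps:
B(H, R) = -29
(3363 - 1829/(-1211)) + B(-58, -14) = (3363 - 1829/(-1211)) - 29 = (3363 - 1829*(-1/1211)) - 29 = (3363 + 1829/1211) - 29 = 4074422/1211 - 29 = 4039303/1211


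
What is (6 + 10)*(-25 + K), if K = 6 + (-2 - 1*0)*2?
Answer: -368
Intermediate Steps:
K = 2 (K = 6 + (-2 + 0)*2 = 6 - 2*2 = 6 - 4 = 2)
(6 + 10)*(-25 + K) = (6 + 10)*(-25 + 2) = 16*(-23) = -368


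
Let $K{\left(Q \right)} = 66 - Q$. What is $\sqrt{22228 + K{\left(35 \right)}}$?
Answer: $\sqrt{22259} \approx 149.19$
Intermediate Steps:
$\sqrt{22228 + K{\left(35 \right)}} = \sqrt{22228 + \left(66 - 35\right)} = \sqrt{22228 + 31} = \sqrt{22259}$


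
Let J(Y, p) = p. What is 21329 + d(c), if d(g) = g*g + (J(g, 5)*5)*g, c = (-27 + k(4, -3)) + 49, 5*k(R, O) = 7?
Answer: 561539/25 ≈ 22462.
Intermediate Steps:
k(R, O) = 7/5 (k(R, O) = (⅕)*7 = 7/5)
c = 117/5 (c = (-27 + 7/5) + 49 = -128/5 + 49 = 117/5 ≈ 23.400)
d(g) = g² + 25*g (d(g) = g*g + (5*5)*g = g² + 25*g)
21329 + d(c) = 21329 + 117*(25 + 117/5)/5 = 21329 + (117/5)*(242/5) = 21329 + 28314/25 = 561539/25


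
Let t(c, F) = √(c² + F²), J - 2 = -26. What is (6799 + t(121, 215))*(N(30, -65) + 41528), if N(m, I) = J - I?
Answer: 282627631 + 41569*√60866 ≈ 2.9288e+8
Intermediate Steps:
J = -24 (J = 2 - 26 = -24)
N(m, I) = -24 - I
t(c, F) = √(F² + c²)
(6799 + t(121, 215))*(N(30, -65) + 41528) = (6799 + √(215² + 121²))*((-24 - 1*(-65)) + 41528) = (6799 + √(46225 + 14641))*((-24 + 65) + 41528) = (6799 + √60866)*(41 + 41528) = (6799 + √60866)*41569 = 282627631 + 41569*√60866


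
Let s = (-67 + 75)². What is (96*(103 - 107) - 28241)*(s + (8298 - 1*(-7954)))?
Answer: -467045500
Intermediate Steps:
s = 64 (s = 8² = 64)
(96*(103 - 107) - 28241)*(s + (8298 - 1*(-7954))) = (96*(103 - 107) - 28241)*(64 + (8298 - 1*(-7954))) = (96*(-4) - 28241)*(64 + (8298 + 7954)) = (-384 - 28241)*(64 + 16252) = -28625*16316 = -467045500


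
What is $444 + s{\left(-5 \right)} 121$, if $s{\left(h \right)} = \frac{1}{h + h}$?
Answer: $\frac{4319}{10} \approx 431.9$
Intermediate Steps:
$s{\left(h \right)} = \frac{1}{2 h}$
$444 + s{\left(-5 \right)} 121 = 444 + \frac{1}{2 \left(-5\right)} 121 = 444 + \frac{1}{2} \left(- \frac{1}{5}\right) 121 = 444 - \frac{121}{10} = \frac{4319}{10}$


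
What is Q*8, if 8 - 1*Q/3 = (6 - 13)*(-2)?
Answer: -144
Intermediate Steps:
Q = -18 (Q = 24 - 3*(6 - 13)*(-2) = 24 - (-21)*(-2) = 24 - 3*14 = 24 - 42 = -18)
Q*8 = -18*8 = -144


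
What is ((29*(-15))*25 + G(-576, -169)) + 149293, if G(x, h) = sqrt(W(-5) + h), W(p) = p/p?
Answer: 138418 + 2*I*sqrt(42) ≈ 1.3842e+5 + 12.961*I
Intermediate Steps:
W(p) = 1
G(x, h) = sqrt(1 + h)
((29*(-15))*25 + G(-576, -169)) + 149293 = ((29*(-15))*25 + sqrt(1 - 169)) + 149293 = (-435*25 + sqrt(-168)) + 149293 = (-10875 + 2*I*sqrt(42)) + 149293 = 138418 + 2*I*sqrt(42)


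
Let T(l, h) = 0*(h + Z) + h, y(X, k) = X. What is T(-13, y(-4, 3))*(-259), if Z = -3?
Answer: 1036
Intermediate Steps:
T(l, h) = h (T(l, h) = 0*(h - 3) + h = 0*(-3 + h) + h = 0 + h = h)
T(-13, y(-4, 3))*(-259) = -4*(-259) = 1036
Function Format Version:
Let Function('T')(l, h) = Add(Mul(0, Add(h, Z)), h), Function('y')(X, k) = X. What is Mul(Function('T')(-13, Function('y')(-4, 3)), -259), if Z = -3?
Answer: 1036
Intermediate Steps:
Function('T')(l, h) = h (Function('T')(l, h) = Add(Mul(0, Add(h, -3)), h) = Add(Mul(0, Add(-3, h)), h) = Add(0, h) = h)
Mul(Function('T')(-13, Function('y')(-4, 3)), -259) = Mul(-4, -259) = 1036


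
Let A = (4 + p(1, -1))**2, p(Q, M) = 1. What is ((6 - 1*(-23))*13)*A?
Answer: 9425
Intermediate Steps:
A = 25 (A = (4 + 1)**2 = 5**2 = 25)
((6 - 1*(-23))*13)*A = ((6 - 1*(-23))*13)*25 = ((6 + 23)*13)*25 = (29*13)*25 = 377*25 = 9425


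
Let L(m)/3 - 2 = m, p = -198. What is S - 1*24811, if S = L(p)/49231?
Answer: -174495847/7033 ≈ -24811.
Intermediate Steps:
L(m) = 6 + 3*m
S = -84/7033 (S = (6 + 3*(-198))/49231 = (6 - 594)*(1/49231) = -588*1/49231 = -84/7033 ≈ -0.011944)
S - 1*24811 = -84/7033 - 1*24811 = -84/7033 - 24811 = -174495847/7033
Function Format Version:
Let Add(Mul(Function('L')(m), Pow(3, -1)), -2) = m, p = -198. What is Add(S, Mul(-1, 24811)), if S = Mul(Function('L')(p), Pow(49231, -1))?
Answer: Rational(-174495847, 7033) ≈ -24811.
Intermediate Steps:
Function('L')(m) = Add(6, Mul(3, m))
S = Rational(-84, 7033) (S = Mul(Add(6, Mul(3, -198)), Pow(49231, -1)) = Mul(Add(6, -594), Rational(1, 49231)) = Mul(-588, Rational(1, 49231)) = Rational(-84, 7033) ≈ -0.011944)
Add(S, Mul(-1, 24811)) = Add(Rational(-84, 7033), Mul(-1, 24811)) = Add(Rational(-84, 7033), -24811) = Rational(-174495847, 7033)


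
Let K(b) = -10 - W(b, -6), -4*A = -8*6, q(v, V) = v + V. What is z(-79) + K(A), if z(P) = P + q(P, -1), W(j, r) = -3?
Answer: -166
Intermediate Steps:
q(v, V) = V + v
A = 12 (A = -(-2)*6 = -1/4*(-48) = 12)
z(P) = -1 + 2*P (z(P) = P + (-1 + P) = -1 + 2*P)
K(b) = -7 (K(b) = -10 - 1*(-3) = -10 + 3 = -7)
z(-79) + K(A) = (-1 + 2*(-79)) - 7 = (-1 - 158) - 7 = -159 - 7 = -166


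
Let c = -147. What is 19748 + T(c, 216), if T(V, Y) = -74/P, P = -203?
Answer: 4008918/203 ≈ 19748.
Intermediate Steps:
T(V, Y) = 74/203 (T(V, Y) = -74/(-203) = -74*(-1/203) = 74/203)
19748 + T(c, 216) = 19748 + 74/203 = 4008918/203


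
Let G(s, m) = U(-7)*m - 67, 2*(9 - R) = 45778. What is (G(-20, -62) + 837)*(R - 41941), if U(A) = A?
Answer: -78044484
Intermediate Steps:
R = -22880 (R = 9 - ½*45778 = 9 - 22889 = -22880)
G(s, m) = -67 - 7*m (G(s, m) = -7*m - 67 = -67 - 7*m)
(G(-20, -62) + 837)*(R - 41941) = ((-67 - 7*(-62)) + 837)*(-22880 - 41941) = ((-67 + 434) + 837)*(-64821) = (367 + 837)*(-64821) = 1204*(-64821) = -78044484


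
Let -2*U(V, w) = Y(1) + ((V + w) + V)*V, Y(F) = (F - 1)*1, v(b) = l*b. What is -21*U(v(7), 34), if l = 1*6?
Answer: 52038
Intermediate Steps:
l = 6
v(b) = 6*b
Y(F) = -1 + F (Y(F) = (-1 + F)*1 = -1 + F)
U(V, w) = -V*(w + 2*V)/2 (U(V, w) = -((-1 + 1) + ((V + w) + V)*V)/2 = -(0 + (w + 2*V)*V)/2 = -(0 + V*(w + 2*V))/2 = -V*(w + 2*V)/2)
-21*U(v(7), 34) = -21*6*7*(-1*34 - 12*7)/2 = -21*42*(-34 - 2*42)/2 = -21*42*(-34 - 84)/2 = -21*42*(-118)/2 = -21*(-2478) = 52038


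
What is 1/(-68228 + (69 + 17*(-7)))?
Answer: -1/68278 ≈ -1.4646e-5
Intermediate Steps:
1/(-68228 + (69 + 17*(-7))) = 1/(-68228 + (69 - 119)) = 1/(-68228 - 50) = 1/(-68278) = -1/68278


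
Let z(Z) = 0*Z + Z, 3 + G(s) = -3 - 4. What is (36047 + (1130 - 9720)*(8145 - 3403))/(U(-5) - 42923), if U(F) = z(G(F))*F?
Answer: 13565911/14291 ≈ 949.26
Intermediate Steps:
G(s) = -10 (G(s) = -3 + (-3 - 4) = -3 - 7 = -10)
z(Z) = Z (z(Z) = 0 + Z = Z)
U(F) = -10*F
(36047 + (1130 - 9720)*(8145 - 3403))/(U(-5) - 42923) = (36047 + (1130 - 9720)*(8145 - 3403))/(-10*(-5) - 42923) = (36047 - 8590*4742)/(50 - 42923) = (36047 - 40733780)/(-42873) = -40697733*(-1/42873) = 13565911/14291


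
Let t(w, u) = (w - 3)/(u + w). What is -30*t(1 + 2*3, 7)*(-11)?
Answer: 660/7 ≈ 94.286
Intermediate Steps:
t(w, u) = (-3 + w)/(u + w)
-30*t(1 + 2*3, 7)*(-11) = -30*(-3 + (1 + 2*3))/(7 + (1 + 2*3))*(-11) = -30*(-3 + (1 + 6))/(7 + (1 + 6))*(-11) = -30*(-3 + 7)/(7 + 7)*(-11) = -30*4/14*(-11) = -15*4/7*(-11) = -30*2/7*(-11) = -60/7*(-11) = 660/7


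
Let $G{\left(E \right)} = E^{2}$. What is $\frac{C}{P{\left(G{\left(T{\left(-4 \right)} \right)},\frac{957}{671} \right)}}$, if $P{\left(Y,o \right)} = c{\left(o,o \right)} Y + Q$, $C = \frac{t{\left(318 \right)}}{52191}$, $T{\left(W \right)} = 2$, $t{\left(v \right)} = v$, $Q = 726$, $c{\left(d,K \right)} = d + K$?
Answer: $\frac{3233}{391275927} \approx 8.2627 \cdot 10^{-6}$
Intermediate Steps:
$c{\left(d,K \right)} = K + d$
$C = \frac{106}{17397}$ ($C = \frac{318}{52191} = 318 \cdot \frac{1}{52191} = \frac{106}{17397} \approx 0.006093$)
$P{\left(Y,o \right)} = 726 + 2 Y o$ ($P{\left(Y,o \right)} = \left(o + o\right) Y + 726 = 2 o Y + 726 = 2 Y o + 726 = 726 + 2 Y o$)
$\frac{C}{P{\left(G{\left(T{\left(-4 \right)} \right)},\frac{957}{671} \right)}} = \frac{106}{17397 \left(726 + 2 \cdot 2^{2} \cdot \frac{957}{671}\right)} = \frac{106}{17397 \left(726 + 2 \cdot 4 \cdot 957 \cdot \frac{1}{671}\right)} = \frac{106}{17397 \left(726 + 2 \cdot 4 \cdot \frac{87}{61}\right)} = \frac{106}{17397 \left(726 + \frac{696}{61}\right)} = \frac{106}{17397 \cdot \frac{44982}{61}} = \frac{106}{17397} \cdot \frac{61}{44982} = \frac{3233}{391275927}$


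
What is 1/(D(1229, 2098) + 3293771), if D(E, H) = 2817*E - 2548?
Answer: 1/6753316 ≈ 1.4808e-7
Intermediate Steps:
D(E, H) = -2548 + 2817*E
1/(D(1229, 2098) + 3293771) = 1/((-2548 + 2817*1229) + 3293771) = 1/((-2548 + 3462093) + 3293771) = 1/(3459545 + 3293771) = 1/6753316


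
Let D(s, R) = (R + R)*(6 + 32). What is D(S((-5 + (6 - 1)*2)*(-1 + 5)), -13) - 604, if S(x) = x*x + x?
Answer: -1592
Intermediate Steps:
S(x) = x + x**2 (S(x) = x**2 + x = x + x**2)
D(s, R) = 76*R (D(s, R) = (2*R)*38 = 76*R)
D(S((-5 + (6 - 1)*2)*(-1 + 5)), -13) - 604 = 76*(-13) - 604 = -988 - 604 = -1592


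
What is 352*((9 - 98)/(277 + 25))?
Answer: -15664/151 ≈ -103.74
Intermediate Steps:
352*((9 - 98)/(277 + 25)) = 352*(-89/302) = -15664/151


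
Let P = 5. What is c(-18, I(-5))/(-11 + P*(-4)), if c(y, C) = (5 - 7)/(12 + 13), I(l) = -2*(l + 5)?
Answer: 2/775 ≈ 0.0025806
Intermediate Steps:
I(l) = -10 - 2*l (I(l) = -2*(5 + l) = -10 - 2*l)
c(y, C) = -2/25
c(-18, I(-5))/(-11 + P*(-4)) = -2/(25*(-11 + 5*(-4))) = -2/(25*(-11 - 20)) = -2/25/(-31) = -2/25*(-1/31) = 2/775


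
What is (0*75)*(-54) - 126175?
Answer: -126175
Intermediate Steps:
(0*75)*(-54) - 126175 = 0*(-54) - 126175 = 0 - 126175 = -126175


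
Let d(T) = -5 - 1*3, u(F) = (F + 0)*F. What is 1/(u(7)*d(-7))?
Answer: -1/392 ≈ -0.0025510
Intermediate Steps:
u(F) = F**2 (u(F) = F*F = F**2)
d(T) = -8 (d(T) = -5 - 3 = -8)
1/(u(7)*d(-7)) = 1/(7**2*(-8)) = 1/(49*(-8)) = 1/(-392) = -1/392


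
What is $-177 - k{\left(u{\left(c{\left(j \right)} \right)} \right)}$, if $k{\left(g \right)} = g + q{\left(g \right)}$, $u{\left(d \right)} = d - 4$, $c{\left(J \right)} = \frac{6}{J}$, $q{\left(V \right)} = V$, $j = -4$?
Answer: $-166$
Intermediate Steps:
$u{\left(d \right)} = -4 + d$ ($u{\left(d \right)} = d - 4 = -4 + d$)
$k{\left(g \right)} = 2 g$ ($k{\left(g \right)} = g + g = 2 g$)
$-177 - k{\left(u{\left(c{\left(j \right)} \right)} \right)} = -177 - 2 \left(-4 + \frac{6}{-4}\right) = -177 - 2 \left(-4 + 6 \left(- \frac{1}{4}\right)\right) = -177 - 2 \left(-4 - \frac{3}{2}\right) = -177 - 2 \left(- \frac{11}{2}\right) = -177 - -11 = -177 + 11 = -166$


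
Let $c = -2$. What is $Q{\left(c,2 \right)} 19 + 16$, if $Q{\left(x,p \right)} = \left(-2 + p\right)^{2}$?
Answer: $16$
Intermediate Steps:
$Q{\left(c,2 \right)} 19 + 16 = \left(-2 + 2\right)^{2} \cdot 19 + 16 = 0^{2} \cdot 19 + 16 = 0 \cdot 19 + 16 = 0 + 16 = 16$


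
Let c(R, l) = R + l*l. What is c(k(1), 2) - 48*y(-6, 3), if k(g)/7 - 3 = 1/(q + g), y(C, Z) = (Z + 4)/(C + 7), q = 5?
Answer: -1859/6 ≈ -309.83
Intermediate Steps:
y(C, Z) = (4 + Z)/(7 + C)
k(g) = 21 + 7/(5 + g)
c(R, l) = R + l**2
c(k(1), 2) - 48*y(-6, 3) = (7*(16 + 3*1)/(5 + 1) + 2**2) - 48*(4 + 3)/(7 - 6) = (7*(16 + 3)/6 + 4) - 48*7/1 = (7*(1/6)*19 + 4) - 48*7 = (133/6 + 4) - 48*7 = 157/6 - 336 = -1859/6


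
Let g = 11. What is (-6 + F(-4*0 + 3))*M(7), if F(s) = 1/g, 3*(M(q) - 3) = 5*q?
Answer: -260/3 ≈ -86.667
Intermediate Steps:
M(q) = 3 + 5*q/3 (M(q) = 3 + (5*q)/3 = 3 + 5*q/3)
F(s) = 1/11
(-6 + F(-4*0 + 3))*M(7) = (-6 + 1/11)*(3 + (5/3)*7) = -65*(3 + 35/3)/11 = -65/11*44/3 = -260/3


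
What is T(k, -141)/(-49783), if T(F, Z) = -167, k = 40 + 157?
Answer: 167/49783 ≈ 0.0033546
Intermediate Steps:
k = 197
T(k, -141)/(-49783) = -167/(-49783) = -167*(-1/49783) = 167/49783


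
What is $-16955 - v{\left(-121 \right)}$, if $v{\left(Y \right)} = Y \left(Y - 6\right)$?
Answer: $-32322$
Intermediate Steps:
$v{\left(Y \right)} = Y \left(-6 + Y\right)$
$-16955 - v{\left(-121 \right)} = -16955 - - 121 \left(-6 - 121\right) = -16955 - \left(-121\right) \left(-127\right) = -16955 - 15367 = -32322$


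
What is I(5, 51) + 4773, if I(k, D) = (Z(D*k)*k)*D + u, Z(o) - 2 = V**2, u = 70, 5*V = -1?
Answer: 26816/5 ≈ 5363.2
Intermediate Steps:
V = -1/5 (V = (1/5)*(-1) = -1/5 ≈ -0.20000)
Z(o) = 51/25 (Z(o) = 2 + (-1/5)**2 = 2 + 1/25 = 51/25)
I(k, D) = 70 + 51*D*k/25 (I(k, D) = (51*k/25)*D + 70 = 51*D*k/25 + 70 = 70 + 51*D*k/25)
I(5, 51) + 4773 = (70 + (51/25)*51*5) + 4773 = (70 + 2601/5) + 4773 = 2951/5 + 4773 = 26816/5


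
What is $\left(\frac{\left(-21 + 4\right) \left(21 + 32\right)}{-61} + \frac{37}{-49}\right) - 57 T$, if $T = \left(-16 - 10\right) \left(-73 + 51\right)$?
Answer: $- \frac{97411464}{2989} \approx -32590.0$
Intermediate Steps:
$T = 572$ ($T = \left(-26\right) \left(-22\right) = 572$)
$\left(\frac{\left(-21 + 4\right) \left(21 + 32\right)}{-61} + \frac{37}{-49}\right) - 57 T = \left(\frac{\left(-21 + 4\right) \left(21 + 32\right)}{-61} + \frac{37}{-49}\right) - 32604 = \left(\left(-17\right) 53 \left(- \frac{1}{61}\right) + 37 \left(- \frac{1}{49}\right)\right) - 32604 = \left(\left(-901\right) \left(- \frac{1}{61}\right) - \frac{37}{49}\right) - 32604 = \left(\frac{901}{61} - \frac{37}{49}\right) - 32604 = \frac{41892}{2989} - 32604 = - \frac{97411464}{2989}$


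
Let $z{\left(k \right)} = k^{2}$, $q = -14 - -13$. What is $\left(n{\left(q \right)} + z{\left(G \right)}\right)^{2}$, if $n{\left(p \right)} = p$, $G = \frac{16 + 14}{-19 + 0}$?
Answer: $\frac{290521}{130321} \approx 2.2293$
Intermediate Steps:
$q = -1$ ($q = -14 + 13 = -1$)
$G = - \frac{30}{19}$ ($G = \frac{30}{-19} = 30 \left(- \frac{1}{19}\right) = - \frac{30}{19} \approx -1.5789$)
$\left(n{\left(q \right)} + z{\left(G \right)}\right)^{2} = \left(-1 + \left(- \frac{30}{19}\right)^{2}\right)^{2} = \left(-1 + \frac{900}{361}\right)^{2} = \left(\frac{539}{361}\right)^{2} = \frac{290521}{130321}$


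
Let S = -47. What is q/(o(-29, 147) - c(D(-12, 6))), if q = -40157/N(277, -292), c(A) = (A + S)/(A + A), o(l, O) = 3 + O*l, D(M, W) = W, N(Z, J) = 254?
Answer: 240942/6487033 ≈ 0.037142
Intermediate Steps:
c(A) = (-47 + A)/(2*A) (c(A) = (A - 47)/(A + A) = (-47 + A)/((2*A)) = (-47 + A)*(1/(2*A)) = (-47 + A)/(2*A))
q = -40157/254 ≈ -158.10
q/(o(-29, 147) - c(D(-12, 6))) = -40157/(254*((3 + 147*(-29)) - (-47 + 6)/(2*6))) = -40157/(254*((3 - 4263) - (-41)/(2*6))) = -40157/(254*(-4260 - 1*(-41/12))) = -40157/(254*(-4260 + 41/12)) = -40157/(254*(-51079/12)) = -40157/254*(-12/51079) = 240942/6487033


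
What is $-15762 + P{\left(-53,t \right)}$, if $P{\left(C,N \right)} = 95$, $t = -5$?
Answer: $-15667$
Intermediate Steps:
$-15762 + P{\left(-53,t \right)} = -15762 + 95 = -15667$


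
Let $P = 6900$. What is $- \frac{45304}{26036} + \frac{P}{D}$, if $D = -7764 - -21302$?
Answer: $- \frac{54209644}{44059421} \approx -1.2304$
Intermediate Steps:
$D = 13538$ ($D = -7764 + 21302 = 13538$)
$- \frac{45304}{26036} + \frac{P}{D} = - \frac{45304}{26036} + \frac{6900}{13538} = \left(-45304\right) \frac{1}{26036} + 6900 \cdot \frac{1}{13538} = - \frac{11326}{6509} + \frac{3450}{6769} = - \frac{54209644}{44059421}$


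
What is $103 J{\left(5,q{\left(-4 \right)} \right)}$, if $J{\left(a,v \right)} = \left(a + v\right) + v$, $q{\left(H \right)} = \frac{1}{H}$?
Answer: $\frac{927}{2} \approx 463.5$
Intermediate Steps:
$J{\left(a,v \right)} = a + 2 v$
$103 J{\left(5,q{\left(-4 \right)} \right)} = 103 \left(5 + \frac{2}{-4}\right) = 103 \left(5 + 2 \left(- \frac{1}{4}\right)\right) = 103 \left(5 - \frac{1}{2}\right) = 103 \cdot \frac{9}{2} = \frac{927}{2}$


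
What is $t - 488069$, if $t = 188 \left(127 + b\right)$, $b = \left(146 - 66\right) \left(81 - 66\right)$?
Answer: $-238593$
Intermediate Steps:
$b = 1200$ ($b = 80 \cdot 15 = 1200$)
$t = 249476$ ($t = 188 \left(127 + 1200\right) = 188 \cdot 1327 = 249476$)
$t - 488069 = 249476 - 488069 = -238593$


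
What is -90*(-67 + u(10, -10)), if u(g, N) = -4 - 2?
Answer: 6570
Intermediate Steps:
u(g, N) = -6
-90*(-67 + u(10, -10)) = -90*(-67 - 6) = -90*(-73) = 6570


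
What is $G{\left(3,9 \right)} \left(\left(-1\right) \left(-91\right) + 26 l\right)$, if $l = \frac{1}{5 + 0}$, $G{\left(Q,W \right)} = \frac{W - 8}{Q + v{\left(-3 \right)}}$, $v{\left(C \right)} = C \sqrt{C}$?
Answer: $\frac{481}{60} + \frac{481 i \sqrt{3}}{60} \approx 8.0167 + 13.885 i$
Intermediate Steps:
$v{\left(C \right)} = C^{\frac{3}{2}}$
$G{\left(Q,W \right)} = \frac{-8 + W}{Q - 3 i \sqrt{3}}$ ($G{\left(Q,W \right)} = \frac{W - 8}{Q + \left(-3\right)^{\frac{3}{2}}} = \frac{-8 + W}{Q - 3 i \sqrt{3}}$)
$l = \frac{1}{5} \approx 0.2$
$G{\left(3,9 \right)} \left(\left(-1\right) \left(-91\right) + 26 l\right) = \frac{-8 + 9}{3 - 3 i \sqrt{3}} \left(\left(-1\right) \left(-91\right) + 26 \cdot \frac{1}{5}\right) = \frac{1}{3 - 3 i \sqrt{3}} \cdot 1 \left(91 + \frac{26}{5}\right) = \frac{1}{3 - 3 i \sqrt{3}} \cdot \frac{481}{5} = \frac{481}{5 \left(3 - 3 i \sqrt{3}\right)}$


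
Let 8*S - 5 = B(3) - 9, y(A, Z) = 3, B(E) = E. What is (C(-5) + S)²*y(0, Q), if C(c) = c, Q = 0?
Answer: 5043/64 ≈ 78.797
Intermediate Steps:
S = -⅛ (S = 5/8 + (3 - 9)/8 = 5/8 + (⅛)*(-6) = 5/8 - ¾ = -⅛ ≈ -0.12500)
(C(-5) + S)²*y(0, Q) = (-5 - ⅛)²*3 = (-41/8)²*3 = (1681/64)*3 = 5043/64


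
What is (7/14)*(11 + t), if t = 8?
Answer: 19/2 ≈ 9.5000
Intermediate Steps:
(7/14)*(11 + t) = (7/14)*(11 + 8) = (7*(1/14))*19 = (½)*19 = 19/2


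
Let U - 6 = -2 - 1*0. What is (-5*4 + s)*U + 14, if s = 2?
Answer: -58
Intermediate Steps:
U = 4 (U = 6 + (-2 - 1*0) = 6 + (-2 + 0) = 6 - 2 = 4)
(-5*4 + s)*U + 14 = (-5*4 + 2)*4 + 14 = (-20 + 2)*4 + 14 = -18*4 + 14 = -72 + 14 = -58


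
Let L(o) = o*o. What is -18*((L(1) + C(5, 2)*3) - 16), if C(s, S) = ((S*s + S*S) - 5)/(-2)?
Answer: 513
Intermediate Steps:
C(s, S) = 5/2 - S²/2 - S*s/2 (C(s, S) = ((S*s + S²) - 5)*(-½) = ((S² + S*s) - 5)*(-½) = (-5 + S² + S*s)*(-½) = 5/2 - S²/2 - S*s/2)
L(o) = o²
-18*((L(1) + C(5, 2)*3) - 16) = -18*((1² + (5/2 - ½*2² - ½*2*5)*3) - 16) = -18*((1 + (5/2 - ½*4 - 5)*3) - 16) = -18*((1 + (5/2 - 2 - 5)*3) - 16) = -18*((1 - 9/2*3) - 16) = -18*((1 - 27/2) - 16) = -18*(-25/2 - 16) = -18*(-57/2) = 513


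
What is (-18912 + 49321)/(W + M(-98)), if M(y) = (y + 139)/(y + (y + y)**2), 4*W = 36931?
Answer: 2330424124/707561111 ≈ 3.2936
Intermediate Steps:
W = 36931/4 (W = (1/4)*36931 = 36931/4 ≈ 9232.8)
M(y) = (139 + y)/(y + 4*y**2) (M(y) = (139 + y)/(y + (2*y)**2) = (139 + y)/(y + 4*y**2))
(-18912 + 49321)/(W + M(-98)) = (-18912 + 49321)/(36931/4 + (139 - 98)/((-98)*(1 + 4*(-98)))) = 30409/(36931/4 - 1/98*41/(1 - 392)) = 30409/(36931/4 - 1/98*41/(-391)) = 30409/(36931/4 - 1/98*(-1/391)*41) = 30409/(36931/4 + 41/38318) = 30409/(707561111/76636) = 30409*(76636/707561111) = 2330424124/707561111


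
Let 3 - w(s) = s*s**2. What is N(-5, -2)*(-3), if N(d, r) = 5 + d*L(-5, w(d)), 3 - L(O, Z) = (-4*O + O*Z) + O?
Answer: 9405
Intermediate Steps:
w(s) = 3 - s**3 (w(s) = 3 - s*s**2 = 3 - s**3)
L(O, Z) = 3 + 3*O - O*Z (L(O, Z) = 3 - ((-4*O + O*Z) + O) = 3 - (-3*O + O*Z) = 3 + (3*O - O*Z) = 3 + 3*O - O*Z)
N(d, r) = 5 + d*(3 - 5*d**3) (N(d, r) = 5 + d*(3 + 3*(-5) - 1*(-5)*(3 - d**3)) = 5 + d*(3 - 15 + (15 - 5*d**3)) = 5 + d*(3 - 5*d**3))
N(-5, -2)*(-3) = (5 - 1*(-5)*(-3 + 5*(-5)**3))*(-3) = (5 - 1*(-5)*(-3 + 5*(-125)))*(-3) = (5 - 1*(-5)*(-3 - 625))*(-3) = (5 - 1*(-5)*(-628))*(-3) = (5 - 3140)*(-3) = -3135*(-3) = 9405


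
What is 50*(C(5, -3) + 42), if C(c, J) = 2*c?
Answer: 2600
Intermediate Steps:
50*(C(5, -3) + 42) = 50*(2*5 + 42) = 50*(10 + 42) = 50*52 = 2600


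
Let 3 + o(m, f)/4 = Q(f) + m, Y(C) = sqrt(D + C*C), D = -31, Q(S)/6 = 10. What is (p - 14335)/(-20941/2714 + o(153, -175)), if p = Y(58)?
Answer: -38905190/2258819 + 2714*sqrt(3333)/2258819 ≈ -17.154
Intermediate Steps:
Q(S) = 60 (Q(S) = 6*10 = 60)
Y(C) = sqrt(-31 + C**2) (Y(C) = sqrt(-31 + C*C) = sqrt(-31 + C**2))
p = sqrt(3333) (p = sqrt(-31 + 58**2) = sqrt(-31 + 3364) = sqrt(3333) ≈ 57.732)
o(m, f) = 228 + 4*m (o(m, f) = -12 + 4*(60 + m) = -12 + (240 + 4*m) = 228 + 4*m)
(p - 14335)/(-20941/2714 + o(153, -175)) = (sqrt(3333) - 14335)/(-20941/2714 + (228 + 4*153)) = (-14335 + sqrt(3333))/(-20941*1/2714 + (228 + 612)) = (-14335 + sqrt(3333))/(-20941/2714 + 840) = (-14335 + sqrt(3333))/(2258819/2714) = (-14335 + sqrt(3333))*(2714/2258819) = -38905190/2258819 + 2714*sqrt(3333)/2258819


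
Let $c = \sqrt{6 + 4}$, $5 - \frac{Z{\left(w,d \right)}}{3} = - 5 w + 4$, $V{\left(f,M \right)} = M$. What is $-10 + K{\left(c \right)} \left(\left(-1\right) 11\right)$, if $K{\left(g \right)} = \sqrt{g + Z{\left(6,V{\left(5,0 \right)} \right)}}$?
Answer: $-10 - 11 \sqrt{93 + \sqrt{10}} \approx -117.87$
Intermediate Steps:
$Z{\left(w,d \right)} = 3 + 15 w$ ($Z{\left(w,d \right)} = 15 - 3 \left(- 5 w + 4\right) = 15 - 3 \left(4 - 5 w\right) = 15 + \left(-12 + 15 w\right) = 3 + 15 w$)
$c = \sqrt{10} \approx 3.1623$
$K{\left(g \right)} = \sqrt{93 + g}$ ($K{\left(g \right)} = \sqrt{g + \left(3 + 15 \cdot 6\right)} = \sqrt{g + \left(3 + 90\right)} = \sqrt{g + 93} = \sqrt{93 + g}$)
$-10 + K{\left(c \right)} \left(\left(-1\right) 11\right) = -10 + \sqrt{93 + \sqrt{10}} \left(\left(-1\right) 11\right) = -10 + \sqrt{93 + \sqrt{10}} \left(-11\right) = -10 - 11 \sqrt{93 + \sqrt{10}}$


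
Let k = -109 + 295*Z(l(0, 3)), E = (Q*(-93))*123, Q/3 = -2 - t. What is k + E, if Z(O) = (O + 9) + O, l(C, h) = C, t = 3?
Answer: 174131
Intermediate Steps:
Z(O) = 9 + 2*O (Z(O) = (9 + O) + O = 9 + 2*O)
Q = -15 (Q = 3*(-2 - 1*3) = 3*(-2 - 3) = 3*(-5) = -15)
E = 171585 (E = -15*(-93)*123 = 1395*123 = 171585)
k = 2546 (k = -109 + 295*(9 + 2*0) = -109 + 295*(9 + 0) = -109 + 295*9 = -109 + 2655 = 2546)
k + E = 2546 + 171585 = 174131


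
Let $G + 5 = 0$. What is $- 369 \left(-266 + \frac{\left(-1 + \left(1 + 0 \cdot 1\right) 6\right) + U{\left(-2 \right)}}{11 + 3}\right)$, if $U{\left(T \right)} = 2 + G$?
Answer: $\frac{686709}{7} \approx 98101.0$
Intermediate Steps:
$G = -5$ ($G = -5 + 0 = -5$)
$U{\left(T \right)} = -3$ ($U{\left(T \right)} = 2 - 5 = -3$)
$- 369 \left(-266 + \frac{\left(-1 + \left(1 + 0 \cdot 1\right) 6\right) + U{\left(-2 \right)}}{11 + 3}\right) = - 369 \left(-266 + \frac{\left(-1 + \left(1 + 0 \cdot 1\right) 6\right) - 3}{11 + 3}\right) = - 369 \left(-266 + \frac{\left(-1 + \left(1 + 0\right) 6\right) - 3}{14}\right) = - 369 \left(-266 + \frac{\left(-1 + 1 \cdot 6\right) - 3}{14}\right) = - 369 \left(-266 + \frac{\left(-1 + 6\right) - 3}{14}\right) = - 369 \left(-266 + \frac{5 - 3}{14}\right) = - 369 \left(-266 + \frac{1}{14} \cdot 2\right) = - 369 \left(-266 + \frac{1}{7}\right) = \left(-369\right) \left(- \frac{1861}{7}\right) = \frac{686709}{7}$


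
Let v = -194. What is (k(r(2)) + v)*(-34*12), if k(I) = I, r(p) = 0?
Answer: 79152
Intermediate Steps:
(k(r(2)) + v)*(-34*12) = (0 - 194)*(-34*12) = -194*(-408) = 79152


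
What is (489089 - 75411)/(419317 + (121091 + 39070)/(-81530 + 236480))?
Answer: 21366468700/21657776437 ≈ 0.98655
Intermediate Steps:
(489089 - 75411)/(419317 + (121091 + 39070)/(-81530 + 236480)) = 413678/(419317 + 160161/154950) = 413678/(419317 + 160161*(1/154950)) = 413678/(419317 + 53387/51650) = 413678/(21657776437/51650) = 413678*(51650/21657776437) = 21366468700/21657776437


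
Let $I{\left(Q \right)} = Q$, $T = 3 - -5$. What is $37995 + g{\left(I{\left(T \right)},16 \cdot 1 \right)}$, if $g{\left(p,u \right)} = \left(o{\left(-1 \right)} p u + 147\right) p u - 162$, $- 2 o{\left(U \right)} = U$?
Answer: $64841$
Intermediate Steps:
$T = 8$ ($T = 3 + 5 = 8$)
$o{\left(U \right)} = - \frac{U}{2}$
$g{\left(p,u \right)} = -162 + p u \left(147 + \frac{p u}{2}\right)$ ($g{\left(p,u \right)} = \left(\left(- \frac{1}{2}\right) \left(-1\right) p u + 147\right) p u - 162 = \left(\frac{p}{2} u + 147\right) p u - 162 = \left(\frac{p u}{2} + 147\right) p u - 162 = \left(147 + \frac{p u}{2}\right) p u - 162 = p \left(147 + \frac{p u}{2}\right) u - 162 = p u \left(147 + \frac{p u}{2}\right) - 162 = -162 + p u \left(147 + \frac{p u}{2}\right)$)
$37995 + g{\left(I{\left(T \right)},16 \cdot 1 \right)} = 37995 + \left(-162 + \frac{8^{2} \left(16 \cdot 1\right)^{2}}{2} + 147 \cdot 8 \cdot 16 \cdot 1\right) = 37995 + \left(-162 + \frac{1}{2} \cdot 64 \cdot 16^{2} + 147 \cdot 8 \cdot 16\right) = 37995 + \left(-162 + \frac{1}{2} \cdot 64 \cdot 256 + 18816\right) = 37995 + \left(-162 + 8192 + 18816\right) = 37995 + 26846 = 64841$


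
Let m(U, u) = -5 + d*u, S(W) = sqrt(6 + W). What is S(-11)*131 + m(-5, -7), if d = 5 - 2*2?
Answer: -12 + 131*I*sqrt(5) ≈ -12.0 + 292.92*I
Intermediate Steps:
d = 1 (d = 5 - 4 = 1)
m(U, u) = -5 + u (m(U, u) = -5 + 1*u = -5 + u)
S(-11)*131 + m(-5, -7) = sqrt(6 - 11)*131 + (-5 - 7) = sqrt(-5)*131 - 12 = (I*sqrt(5))*131 - 12 = 131*I*sqrt(5) - 12 = -12 + 131*I*sqrt(5)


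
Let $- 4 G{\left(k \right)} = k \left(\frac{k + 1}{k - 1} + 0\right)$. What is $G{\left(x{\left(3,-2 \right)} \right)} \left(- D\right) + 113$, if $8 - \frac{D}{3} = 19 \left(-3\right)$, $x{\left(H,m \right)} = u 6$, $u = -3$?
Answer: $- \frac{25541}{38} \approx -672.13$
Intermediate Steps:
$x{\left(H,m \right)} = -18$ ($x{\left(H,m \right)} = \left(-3\right) 6 = -18$)
$D = 195$ ($D = 24 - 3 \cdot 19 \left(-3\right) = 24 - -171 = 24 + 171 = 195$)
$G{\left(k \right)} = - \frac{k \left(1 + k\right)}{4 \left(-1 + k\right)}$ ($G{\left(k \right)} = - \frac{k \left(\frac{k + 1}{k - 1} + 0\right)}{4} = - \frac{k \left(\frac{1 + k}{-1 + k} + 0\right)}{4} = - \frac{k \frac{1 + k}{-1 + k}}{4} = - \frac{k \frac{1}{-1 + k} \left(1 + k\right)}{4} = - \frac{k \left(1 + k\right)}{4 \left(-1 + k\right)}$)
$G{\left(x{\left(3,-2 \right)} \right)} \left(- D\right) + 113 = \left(-1\right) \left(-18\right) \frac{1}{-4 + 4 \left(-18\right)} \left(1 - 18\right) \left(\left(-1\right) 195\right) + 113 = \left(-1\right) \left(-18\right) \frac{1}{-4 - 72} \left(-17\right) \left(-195\right) + 113 = \left(-1\right) \left(-18\right) \frac{1}{-76} \left(-17\right) \left(-195\right) + 113 = \left(-1\right) \left(-18\right) \left(- \frac{1}{76}\right) \left(-17\right) \left(-195\right) + 113 = \frac{153}{38} \left(-195\right) + 113 = - \frac{29835}{38} + 113 = - \frac{25541}{38}$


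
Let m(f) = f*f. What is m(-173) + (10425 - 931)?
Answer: 39423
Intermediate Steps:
m(f) = f²
m(-173) + (10425 - 931) = (-173)² + (10425 - 931) = 29929 + 9494 = 39423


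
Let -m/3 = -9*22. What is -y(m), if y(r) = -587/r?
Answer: 587/594 ≈ 0.98822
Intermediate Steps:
m = 594 (m = -(-27)*22 = -3*(-198) = 594)
-y(m) = -(-587)/594 = -1*(-587/594) = 587/594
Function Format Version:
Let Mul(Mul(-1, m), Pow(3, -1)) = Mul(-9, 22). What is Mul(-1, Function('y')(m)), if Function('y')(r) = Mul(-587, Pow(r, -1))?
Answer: Rational(587, 594) ≈ 0.98822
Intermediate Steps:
m = 594 (m = Mul(-3, Mul(-9, 22)) = Mul(-3, -198) = 594)
Mul(-1, Function('y')(m)) = Mul(-1, Mul(-587, Pow(594, -1))) = Mul(-1, Mul(-587, Rational(1, 594))) = Mul(-1, Rational(-587, 594)) = Rational(587, 594)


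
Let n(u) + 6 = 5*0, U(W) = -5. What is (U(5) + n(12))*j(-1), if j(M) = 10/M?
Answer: 110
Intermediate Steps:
n(u) = -6 (n(u) = -6 + 5*0 = -6 + 0 = -6)
(U(5) + n(12))*j(-1) = (-5 - 6)*(10/(-1)) = -110*(-1) = -11*(-10) = 110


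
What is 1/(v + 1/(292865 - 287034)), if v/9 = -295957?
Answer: -5831/15531527402 ≈ -3.7543e-7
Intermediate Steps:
v = -2663613 (v = 9*(-295957) = -2663613)
1/(v + 1/(292865 - 287034)) = 1/(-2663613 + 1/(292865 - 287034)) = 1/(-2663613 + 1/5831) = 1/(-15531527402/5831) = -5831/15531527402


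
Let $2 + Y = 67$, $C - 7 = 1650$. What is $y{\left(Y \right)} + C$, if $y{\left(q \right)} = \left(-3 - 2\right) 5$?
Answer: $1632$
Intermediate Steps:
$C = 1657$ ($C = 7 + 1650 = 1657$)
$Y = 65$ ($Y = -2 + 67 = 65$)
$y{\left(q \right)} = -25$ ($y{\left(q \right)} = \left(-5\right) 5 = -25$)
$y{\left(Y \right)} + C = -25 + 1657 = 1632$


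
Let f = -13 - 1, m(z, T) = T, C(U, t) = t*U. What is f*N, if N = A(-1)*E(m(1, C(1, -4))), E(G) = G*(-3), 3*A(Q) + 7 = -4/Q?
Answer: 168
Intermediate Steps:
A(Q) = -7/3 - 4/(3*Q) (A(Q) = -7/3 + (-4/Q)/3 = -7/3 - 4/(3*Q))
C(U, t) = U*t
E(G) = -3*G
N = -12 (N = ((⅓)*(-4 - 7*(-1))/(-1))*(-3*(-4)) = ((⅓)*(-1)*(-4 + 7))*(-3*(-4)) = ((⅓)*(-1)*3)*12 = -1*12 = -12)
f = -14
f*N = -14*(-12) = 168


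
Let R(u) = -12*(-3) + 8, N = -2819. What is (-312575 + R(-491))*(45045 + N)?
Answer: -13196934006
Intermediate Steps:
R(u) = 44 (R(u) = 36 + 8 = 44)
(-312575 + R(-491))*(45045 + N) = (-312575 + 44)*(45045 - 2819) = -312531*42226 = -13196934006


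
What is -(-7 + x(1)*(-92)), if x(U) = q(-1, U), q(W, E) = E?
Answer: 99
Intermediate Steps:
x(U) = U
-(-7 + x(1)*(-92)) = -(-7 + 1*(-92)) = -(-7 - 92) = -1*(-99) = 99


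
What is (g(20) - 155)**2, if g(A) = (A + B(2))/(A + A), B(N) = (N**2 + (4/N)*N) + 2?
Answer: 380689/16 ≈ 23793.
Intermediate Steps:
B(N) = 6 + N**2 (B(N) = (N**2 + 4) + 2 = (4 + N**2) + 2 = 6 + N**2)
g(A) = (10 + A)/(2*A) (g(A) = (A + (6 + 2**2))/(A + A) = (A + (6 + 4))/((2*A)) = (A + 10)*(1/(2*A)) = (10 + A)*(1/(2*A)) = (10 + A)/(2*A))
(g(20) - 155)**2 = ((1/2)*(10 + 20)/20 - 155)**2 = ((1/2)*(1/20)*30 - 155)**2 = (3/4 - 155)**2 = (-617/4)**2 = 380689/16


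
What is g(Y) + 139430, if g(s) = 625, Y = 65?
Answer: 140055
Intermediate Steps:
g(Y) + 139430 = 625 + 139430 = 140055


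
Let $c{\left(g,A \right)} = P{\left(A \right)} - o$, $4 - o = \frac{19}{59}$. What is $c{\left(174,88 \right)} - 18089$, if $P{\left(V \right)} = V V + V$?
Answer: $- \frac{605380}{59} \approx -10261.0$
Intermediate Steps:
$o = \frac{217}{59}$ ($o = 4 - \frac{19}{59} = \frac{217}{59} \approx 3.678$)
$P{\left(V \right)} = V + V^{2}$ ($P{\left(V \right)} = V^{2} + V = V + V^{2}$)
$c{\left(g,A \right)} = - \frac{217}{59} + A \left(1 + A\right)$ ($c{\left(g,A \right)} = A \left(1 + A\right) - \frac{217}{59} = - \frac{217}{59} + A \left(1 + A\right)$)
$c{\left(174,88 \right)} - 18089 = \left(- \frac{217}{59} + 88 + 88^{2}\right) - 18089 = \left(- \frac{217}{59} + 88 + 7744\right) - 18089 = \frac{461871}{59} - 18089 = - \frac{605380}{59}$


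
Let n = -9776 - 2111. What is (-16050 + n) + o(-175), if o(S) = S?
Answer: -28112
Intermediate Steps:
n = -11887
(-16050 + n) + o(-175) = (-16050 - 11887) - 175 = -27937 - 175 = -28112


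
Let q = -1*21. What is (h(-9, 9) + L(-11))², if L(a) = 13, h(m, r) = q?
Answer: 64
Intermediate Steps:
q = -21
h(m, r) = -21
(h(-9, 9) + L(-11))² = (-21 + 13)² = (-8)² = 64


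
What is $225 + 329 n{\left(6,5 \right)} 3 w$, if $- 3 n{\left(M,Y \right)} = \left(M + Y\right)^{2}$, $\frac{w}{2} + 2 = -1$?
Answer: $239079$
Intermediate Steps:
$w = -6$ ($w = -4 + 2 \left(-1\right) = -4 - 2 = -6$)
$n{\left(M,Y \right)} = - \frac{\left(M + Y\right)^{2}}{3}$
$225 + 329 n{\left(6,5 \right)} 3 w = 225 + 329 - \frac{\left(6 + 5\right)^{2}}{3} \cdot 3 \left(-6\right) = 225 + 329 - \frac{11^{2}}{3} \cdot 3 \left(-6\right) = 225 + 329 \left(- \frac{1}{3}\right) 121 \cdot 3 \left(-6\right) = 225 + 329 \left(- \frac{121}{3}\right) 3 \left(-6\right) = 225 + 329 \left(\left(-121\right) \left(-6\right)\right) = 225 + 329 \cdot 726 = 225 + 238854 = 239079$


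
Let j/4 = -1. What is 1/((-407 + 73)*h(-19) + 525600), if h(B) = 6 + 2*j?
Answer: 1/526268 ≈ 1.9002e-6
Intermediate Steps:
j = -4 (j = 4*(-1) = -4)
h(B) = -2 (h(B) = 6 + 2*(-4) = 6 - 8 = -2)
1/((-407 + 73)*h(-19) + 525600) = 1/((-407 + 73)*(-2) + 525600) = 1/(-334*(-2) + 525600) = 1/(668 + 525600) = 1/526268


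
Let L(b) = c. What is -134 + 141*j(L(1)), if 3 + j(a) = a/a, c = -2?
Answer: -416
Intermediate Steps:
L(b) = -2
j(a) = -2 (j(a) = -3 + a/a = -3 + 1 = -2)
-134 + 141*j(L(1)) = -134 + 141*(-2) = -134 - 282 = -416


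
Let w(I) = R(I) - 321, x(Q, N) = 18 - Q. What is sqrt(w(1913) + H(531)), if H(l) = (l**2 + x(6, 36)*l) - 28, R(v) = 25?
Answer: 3*sqrt(32001) ≈ 536.67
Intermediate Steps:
H(l) = -28 + l**2 + 12*l (H(l) = (l**2 + (18 - 1*6)*l) - 28 = (l**2 + (18 - 6)*l) - 28 = (l**2 + 12*l) - 28 = -28 + l**2 + 12*l)
w(I) = -296 (w(I) = 25 - 321 = -296)
sqrt(w(1913) + H(531)) = sqrt(-296 + (-28 + 531**2 + 12*531)) = sqrt(-296 + (-28 + 281961 + 6372)) = sqrt(-296 + 288305) = sqrt(288009) = 3*sqrt(32001)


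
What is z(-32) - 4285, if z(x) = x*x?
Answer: -3261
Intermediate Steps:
z(x) = x²
z(-32) - 4285 = (-32)² - 4285 = 1024 - 4285 = -3261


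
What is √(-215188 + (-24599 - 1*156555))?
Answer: 3*I*√44038 ≈ 629.56*I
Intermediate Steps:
√(-215188 + (-24599 - 1*156555)) = √(-215188 + (-24599 - 156555)) = √(-215188 - 181154) = √(-396342) = 3*I*√44038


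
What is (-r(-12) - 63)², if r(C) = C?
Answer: 2601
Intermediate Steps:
(-r(-12) - 63)² = (-1*(-12) - 63)² = (12 - 63)² = (-51)² = 2601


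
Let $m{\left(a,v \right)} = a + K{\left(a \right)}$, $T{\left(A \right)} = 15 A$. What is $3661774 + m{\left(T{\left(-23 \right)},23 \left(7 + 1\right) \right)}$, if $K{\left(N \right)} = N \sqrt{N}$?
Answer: $3661429 - 345 i \sqrt{345} \approx 3.6614 \cdot 10^{6} - 6408.1 i$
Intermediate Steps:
$K{\left(N \right)} = N^{\frac{3}{2}}$
$m{\left(a,v \right)} = a + a^{\frac{3}{2}}$
$3661774 + m{\left(T{\left(-23 \right)},23 \left(7 + 1\right) \right)} = 3661774 + \left(15 \left(-23\right) + \left(15 \left(-23\right)\right)^{\frac{3}{2}}\right) = 3661774 - \left(345 - \left(-345\right)^{\frac{3}{2}}\right) = 3661774 - \left(345 + 345 i \sqrt{345}\right) = 3661429 - 345 i \sqrt{345}$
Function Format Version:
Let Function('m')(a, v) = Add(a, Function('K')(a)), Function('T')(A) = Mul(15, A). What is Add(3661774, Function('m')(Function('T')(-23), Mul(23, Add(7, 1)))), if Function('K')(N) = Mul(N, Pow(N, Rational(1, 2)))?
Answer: Add(3661429, Mul(-345, I, Pow(345, Rational(1, 2)))) ≈ Add(3.6614e+6, Mul(-6408.1, I))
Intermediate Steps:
Function('K')(N) = Pow(N, Rational(3, 2))
Function('m')(a, v) = Add(a, Pow(a, Rational(3, 2)))
Add(3661774, Function('m')(Function('T')(-23), Mul(23, Add(7, 1)))) = Add(3661774, Add(Mul(15, -23), Pow(Mul(15, -23), Rational(3, 2)))) = Add(3661774, Add(-345, Pow(-345, Rational(3, 2)))) = Add(3661774, Add(-345, Mul(-345, I, Pow(345, Rational(1, 2))))) = Add(3661429, Mul(-345, I, Pow(345, Rational(1, 2))))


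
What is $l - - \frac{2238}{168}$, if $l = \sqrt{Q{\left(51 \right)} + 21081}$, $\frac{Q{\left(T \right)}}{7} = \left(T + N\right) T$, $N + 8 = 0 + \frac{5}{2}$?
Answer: $\frac{373}{28} + \frac{\sqrt{149298}}{2} \approx 206.52$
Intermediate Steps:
$N = - \frac{11}{2}$ ($N = -8 + \left(0 + \frac{5}{2}\right) = -8 + \frac{5}{2} = - \frac{11}{2} \approx -5.5$)
$Q{\left(T \right)} = 7 T \left(- \frac{11}{2} + T\right)$ ($Q{\left(T \right)} = 7 \left(T - \frac{11}{2}\right) T = 7 \left(- \frac{11}{2} + T\right) T = 7 T \left(- \frac{11}{2} + T\right)$)
$l = \frac{\sqrt{149298}}{2}$ ($l = \sqrt{\frac{7}{2} \cdot 51 \left(-11 + 2 \cdot 51\right) + 21081} = \sqrt{\frac{7}{2} \cdot 51 \left(-11 + 102\right) + 21081} = \sqrt{\frac{7}{2} \cdot 51 \cdot 91 + 21081} = \sqrt{\frac{32487}{2} + 21081} = \sqrt{\frac{74649}{2}} = \frac{\sqrt{149298}}{2} \approx 193.2$)
$l - - \frac{2238}{168} = \frac{\sqrt{149298}}{2} - - \frac{2238}{168} = \frac{\sqrt{149298}}{2} - \left(-2238\right) \frac{1}{168} = \frac{\sqrt{149298}}{2} - - \frac{373}{28} = \frac{\sqrt{149298}}{2} + \frac{373}{28} = \frac{373}{28} + \frac{\sqrt{149298}}{2}$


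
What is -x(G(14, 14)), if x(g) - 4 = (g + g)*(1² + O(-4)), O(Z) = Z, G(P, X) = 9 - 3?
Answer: 32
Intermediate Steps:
G(P, X) = 6
x(g) = 4 - 6*g (x(g) = 4 + (g + g)*(1² - 4) = 4 + (2*g)*(1 - 4) = 4 + (2*g)*(-3) = 4 - 6*g)
-x(G(14, 14)) = -(4 - 6*6) = -(4 - 36) = -1*(-32) = 32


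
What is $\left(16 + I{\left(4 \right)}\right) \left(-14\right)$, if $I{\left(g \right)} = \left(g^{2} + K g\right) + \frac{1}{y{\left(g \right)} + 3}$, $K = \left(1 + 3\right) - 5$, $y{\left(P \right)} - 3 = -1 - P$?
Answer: $-406$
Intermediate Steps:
$y{\left(P \right)} = 2 - P$ ($y{\left(P \right)} = 3 - \left(1 + P\right) = 2 - P$)
$K = -1$ ($K = 4 - 5 = -1$)
$I{\left(g \right)} = g^{2} + \frac{1}{5 - g} - g$ ($I{\left(g \right)} = \left(g^{2} - g\right) + \frac{1}{\left(2 - g\right) + 3} = \left(g^{2} - g\right) + \frac{1}{5 - g} = g^{2} + \frac{1}{5 - g} - g$)
$\left(16 + I{\left(4 \right)}\right) \left(-14\right) = \left(16 + \frac{-1 + 4^{3} - 6 \cdot 4^{2} + 5 \cdot 4}{-5 + 4}\right) \left(-14\right) = \left(16 + \frac{-1 + 64 - 96 + 20}{-1}\right) \left(-14\right) = \left(16 - \left(-1 + 64 - 96 + 20\right)\right) \left(-14\right) = \left(16 - -13\right) \left(-14\right) = \left(16 + 13\right) \left(-14\right) = 29 \left(-14\right) = -406$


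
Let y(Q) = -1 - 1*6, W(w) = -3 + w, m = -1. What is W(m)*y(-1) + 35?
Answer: 63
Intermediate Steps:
y(Q) = -7 (y(Q) = -1 - 6 = -7)
W(m)*y(-1) + 35 = (-3 - 1)*(-7) + 35 = -4*(-7) + 35 = 28 + 35 = 63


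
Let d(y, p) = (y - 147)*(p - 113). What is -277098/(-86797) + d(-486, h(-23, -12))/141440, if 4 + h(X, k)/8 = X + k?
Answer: 735803577/144430208 ≈ 5.0945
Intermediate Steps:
h(X, k) = -32 + 8*X + 8*k (h(X, k) = -32 + 8*(X + k) = -32 + (8*X + 8*k) = -32 + 8*X + 8*k)
d(y, p) = (-147 + y)*(-113 + p)
-277098/(-86797) + d(-486, h(-23, -12))/141440 = -277098/(-86797) + (16611 - 147*(-32 + 8*(-23) + 8*(-12)) - 113*(-486) + (-32 + 8*(-23) + 8*(-12))*(-486))/141440 = -277098*(-1/86797) + (16611 - 147*(-32 - 184 - 96) + 54918 + (-32 - 184 - 96)*(-486))*(1/141440) = 277098/86797 + (16611 - 147*(-312) + 54918 - 312*(-486))*(1/141440) = 277098/86797 + (16611 + 45864 + 54918 + 151632)*(1/141440) = 277098/86797 + 269025*(1/141440) = 277098/86797 + 3165/1664 = 735803577/144430208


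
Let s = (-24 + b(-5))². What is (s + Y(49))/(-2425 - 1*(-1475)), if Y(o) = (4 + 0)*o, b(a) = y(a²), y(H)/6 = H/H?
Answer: -52/95 ≈ -0.54737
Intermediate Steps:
y(H) = 6 (y(H) = 6*(H/H) = 6*1 = 6)
b(a) = 6
s = 324 (s = (-24 + 6)² = (-18)² = 324)
Y(o) = 4*o
(s + Y(49))/(-2425 - 1*(-1475)) = (324 + 4*49)/(-2425 - 1*(-1475)) = (324 + 196)/(-2425 + 1475) = 520/(-950) = 520*(-1/950) = -52/95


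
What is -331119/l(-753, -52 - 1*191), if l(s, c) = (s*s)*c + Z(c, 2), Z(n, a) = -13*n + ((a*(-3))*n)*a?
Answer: 36791/15308568 ≈ 0.0024033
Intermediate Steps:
Z(n, a) = -13*n - 3*n*a² (Z(n, a) = -13*n + ((-3*a)*n)*a = -13*n + (-3*a*n)*a = -13*n - 3*n*a²)
l(s, c) = -25*c + c*s² (l(s, c) = (s*s)*c - c*(13 + 3*2²) = s²*c - c*(13 + 3*4) = c*s² - c*(13 + 12) = c*s² - 1*c*25 = c*s² - 25*c = -25*c + c*s²)
-331119/l(-753, -52 - 1*191) = -331119*1/((-52 - 1*191)*(-25 + (-753)²)) = -331119*1/((-52 - 191)*(-25 + 567009)) = -331119/((-243*566984)) = -331119/(-137777112) = -331119*(-1/137777112) = 36791/15308568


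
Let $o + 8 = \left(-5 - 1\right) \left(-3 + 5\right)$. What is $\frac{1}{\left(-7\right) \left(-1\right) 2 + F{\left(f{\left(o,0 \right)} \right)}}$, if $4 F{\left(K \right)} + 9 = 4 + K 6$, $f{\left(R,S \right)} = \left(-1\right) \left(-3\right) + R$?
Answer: $- \frac{4}{51} \approx -0.078431$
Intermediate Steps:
$o = -20$ ($o = -8 + \left(-5 - 1\right) \left(-3 + 5\right) = -8 - 12 = -20$)
$f{\left(R,S \right)} = 3 + R$
$F{\left(K \right)} = - \frac{5}{4} + \frac{3 K}{2}$ ($F{\left(K \right)} = - \frac{9}{4} + \frac{4 + K 6}{4} = - \frac{9}{4} + \frac{4 + 6 K}{4} = - \frac{9}{4} + \left(1 + \frac{3 K}{2}\right) = - \frac{5}{4} + \frac{3 K}{2}$)
$\frac{1}{\left(-7\right) \left(-1\right) 2 + F{\left(f{\left(o,0 \right)} \right)}} = \frac{1}{\left(-7\right) \left(-1\right) 2 + \left(- \frac{5}{4} + \frac{3 \left(3 - 20\right)}{2}\right)} = \frac{1}{7 \cdot 2 + \left(- \frac{5}{4} + \frac{3}{2} \left(-17\right)\right)} = \frac{1}{14 - \frac{107}{4}} = \frac{1}{- \frac{51}{4}} = - \frac{4}{51}$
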